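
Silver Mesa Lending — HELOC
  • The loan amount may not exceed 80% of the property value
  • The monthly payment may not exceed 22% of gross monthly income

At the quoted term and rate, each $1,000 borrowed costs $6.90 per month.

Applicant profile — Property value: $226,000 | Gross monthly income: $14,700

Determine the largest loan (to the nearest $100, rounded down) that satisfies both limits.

$180,800

Payment cap: 22% × $14,700 = $3,234/month.
At $6.90 per $1,000, that supports 3,234/6.90 × 1,000 ≈ $468,695 → $468,600.
LTV cap: 80% × $226,000 = $180,800 → $180,800.
Binding constraint: loan-to-value.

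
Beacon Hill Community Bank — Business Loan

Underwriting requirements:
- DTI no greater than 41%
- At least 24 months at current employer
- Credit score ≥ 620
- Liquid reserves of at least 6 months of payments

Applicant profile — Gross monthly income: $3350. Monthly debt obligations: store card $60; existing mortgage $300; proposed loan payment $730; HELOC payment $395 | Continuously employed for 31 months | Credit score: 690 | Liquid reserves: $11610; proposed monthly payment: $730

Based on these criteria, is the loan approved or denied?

Total monthly debts = (60 + 300 + 730 + 395) = 1,485. DTI: 1,485 ÷ 3,350 = 44.3%, exceeds the 41% cap
Employment 31 ≥ 24 months
Credit score 690 ≥ 620 (meets)
Reserves: 11,610 ÷ 730 = 15.9 months (meets 6-month minimum)
Fails on DTI.

Denied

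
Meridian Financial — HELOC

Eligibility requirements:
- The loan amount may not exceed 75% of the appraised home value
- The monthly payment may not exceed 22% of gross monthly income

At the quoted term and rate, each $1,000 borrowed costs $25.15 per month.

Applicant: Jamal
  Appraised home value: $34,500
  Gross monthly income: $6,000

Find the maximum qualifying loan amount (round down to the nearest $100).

Payment cap: 22% × $6,000 = $1,320/month.
At $25.15 per $1,000, that supports 1,320/25.15 × 1,000 ≈ $52,485 → $52,400.
LTV cap: 75% × $34,500 = $25,875 → $25,800.
Binding constraint: loan-to-value.

$25,800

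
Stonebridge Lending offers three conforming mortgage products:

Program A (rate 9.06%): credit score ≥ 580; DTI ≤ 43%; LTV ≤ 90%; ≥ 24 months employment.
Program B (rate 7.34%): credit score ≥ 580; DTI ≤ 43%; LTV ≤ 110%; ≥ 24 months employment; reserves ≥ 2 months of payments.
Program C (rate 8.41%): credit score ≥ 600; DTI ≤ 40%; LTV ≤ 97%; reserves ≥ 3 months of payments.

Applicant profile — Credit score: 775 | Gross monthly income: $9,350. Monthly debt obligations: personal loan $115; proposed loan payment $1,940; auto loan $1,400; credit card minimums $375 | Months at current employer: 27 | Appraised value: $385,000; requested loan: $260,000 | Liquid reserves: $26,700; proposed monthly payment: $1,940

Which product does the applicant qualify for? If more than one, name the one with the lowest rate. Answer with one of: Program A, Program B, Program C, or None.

Program B

Total debts = (115 + 1,940 + 1,400 + 375) = 3,830; DTI = 3,830/9,350 = 41%.
LTV = 260,000/385,000 = 67.5%.
Reserves = 26,700/1,940 = 13.8 months.
Program A: score 775 ≥ 580; DTI 41% ≤ 43%; LTV 67.5% ≤ 90%; employment 27 ≥ 24 mo → qualifies.
Program B: score 775 ≥ 580; DTI 41% ≤ 43%; LTV 67.5% ≤ 110%; employment 27 ≥ 24 mo; reserves 13.8 ≥ 2 mo → qualifies.
Program C: score 775 ≥ 600; DTI 41% > 40%; LTV 67.5% ≤ 97%; reserves 13.8 ≥ 3 mo → does not qualify.
Qualifying: Program A, Program B. Lowest rate is 7.34% → Program B.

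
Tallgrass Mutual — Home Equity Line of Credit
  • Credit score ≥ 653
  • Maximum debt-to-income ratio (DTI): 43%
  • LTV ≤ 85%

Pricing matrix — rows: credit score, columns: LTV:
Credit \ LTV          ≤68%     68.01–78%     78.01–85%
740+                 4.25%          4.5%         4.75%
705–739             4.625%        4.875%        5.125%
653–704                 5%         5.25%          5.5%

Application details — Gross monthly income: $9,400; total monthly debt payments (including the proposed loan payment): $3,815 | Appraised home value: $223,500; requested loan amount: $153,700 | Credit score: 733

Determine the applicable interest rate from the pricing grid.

4.875%

Credit score 733 ≥ 653; Debt-to-income = 3,815/9,400 = 40.6% — meets 43% limit
LTV: 153,700 ÷ 223,500 = 68.8%, within 85% cap
Score 733 is in the 705–739 band; LTV 68.8% is in the 68.01–78% band → 4.875%.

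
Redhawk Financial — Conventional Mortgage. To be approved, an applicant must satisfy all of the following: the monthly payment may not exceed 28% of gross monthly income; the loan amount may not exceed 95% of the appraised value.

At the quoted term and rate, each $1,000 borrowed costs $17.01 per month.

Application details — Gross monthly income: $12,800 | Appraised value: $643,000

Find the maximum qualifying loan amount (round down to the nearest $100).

$210,600

Payment cap: 28% × $12,800 = $3,584/month.
At $17.01 per $1,000, that supports 3,584/17.01 × 1,000 ≈ $210,699 → $210,600.
LTV cap: 95% × $643,000 = $610,850 → $610,800.
Binding constraint: payment-to-income.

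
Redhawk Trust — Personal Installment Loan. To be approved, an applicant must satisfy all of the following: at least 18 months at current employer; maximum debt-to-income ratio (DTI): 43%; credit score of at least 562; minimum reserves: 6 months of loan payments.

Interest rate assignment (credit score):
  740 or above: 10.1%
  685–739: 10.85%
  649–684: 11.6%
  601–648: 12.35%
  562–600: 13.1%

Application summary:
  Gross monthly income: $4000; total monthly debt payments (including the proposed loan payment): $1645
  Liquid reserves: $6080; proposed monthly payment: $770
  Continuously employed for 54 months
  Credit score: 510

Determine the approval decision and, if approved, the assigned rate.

Denied

Credit score 510 < 562 (below minimum)
DTI: 1,645 ÷ 4,000 = 41.1%, within the 43% cap
Reserves = 6,080/770 = 7.9 months ≥ 6
Employment 54 ≥ 18 months
Not all requirements met → denied.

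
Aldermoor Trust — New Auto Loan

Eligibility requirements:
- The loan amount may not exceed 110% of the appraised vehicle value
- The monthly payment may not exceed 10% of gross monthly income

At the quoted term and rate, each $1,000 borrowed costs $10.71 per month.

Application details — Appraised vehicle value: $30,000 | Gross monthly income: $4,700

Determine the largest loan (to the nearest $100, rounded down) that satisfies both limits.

Payment cap: 10% × $4,700 = $470/month.
At $10.71 per $1,000, that supports 470/10.71 × 1,000 ≈ $43,884 → $43,800.
LTV cap: 110% × $30,000 = $33,000 → $33,000.
Binding constraint: loan-to-value.

$33,000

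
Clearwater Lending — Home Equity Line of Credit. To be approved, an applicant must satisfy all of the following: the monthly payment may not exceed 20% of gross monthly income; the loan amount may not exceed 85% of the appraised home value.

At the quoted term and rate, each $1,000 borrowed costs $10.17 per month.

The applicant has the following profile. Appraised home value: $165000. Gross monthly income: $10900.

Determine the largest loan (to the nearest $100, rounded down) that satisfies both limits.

$140,200

Payment cap: 20% × $10,900 = $2,180/month.
At $10.17 per $1,000, that supports 2,180/10.17 × 1,000 ≈ $214,355 → $214,300.
LTV cap: 85% × $165,000 = $140,250 → $140,200.
Binding constraint: loan-to-value.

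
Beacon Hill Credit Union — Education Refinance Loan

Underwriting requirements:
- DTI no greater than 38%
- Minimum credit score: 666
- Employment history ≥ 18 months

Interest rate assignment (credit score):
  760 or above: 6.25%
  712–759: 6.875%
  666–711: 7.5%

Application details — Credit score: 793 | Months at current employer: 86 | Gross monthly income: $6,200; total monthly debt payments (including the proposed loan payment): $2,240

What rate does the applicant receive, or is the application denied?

Credit score 793 ≥ 666 (meets minimum)
DTI: 2,240 ÷ 6,200 = 36.1%, within the 38% cap
Employment 86 ≥ 18 months
All requirements met. Score 793 falls in the 760 or above tier → 6.25%.

Approved at 6.25%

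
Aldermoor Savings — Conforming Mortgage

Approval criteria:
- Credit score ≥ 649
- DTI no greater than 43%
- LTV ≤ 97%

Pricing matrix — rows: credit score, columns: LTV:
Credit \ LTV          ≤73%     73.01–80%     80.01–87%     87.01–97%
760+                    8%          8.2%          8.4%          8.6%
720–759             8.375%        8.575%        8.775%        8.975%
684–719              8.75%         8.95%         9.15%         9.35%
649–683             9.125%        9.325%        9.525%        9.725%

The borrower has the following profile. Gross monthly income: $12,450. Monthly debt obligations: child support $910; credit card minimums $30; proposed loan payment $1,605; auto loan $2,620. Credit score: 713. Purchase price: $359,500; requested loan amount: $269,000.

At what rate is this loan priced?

8.95%

Credit score 713 ≥ 649; Total monthly debts = (910 + 30 + 1,605 + 2,620) = 5,165. DTI = 5,165/12,450 = 41.5% ≤ 43%
LTV: 269,000 ÷ 359,500 = 74.8%, within 97% cap
Score 713 is in the 684–719 band; LTV 74.8% is in the 73.01–80% band → 8.95%.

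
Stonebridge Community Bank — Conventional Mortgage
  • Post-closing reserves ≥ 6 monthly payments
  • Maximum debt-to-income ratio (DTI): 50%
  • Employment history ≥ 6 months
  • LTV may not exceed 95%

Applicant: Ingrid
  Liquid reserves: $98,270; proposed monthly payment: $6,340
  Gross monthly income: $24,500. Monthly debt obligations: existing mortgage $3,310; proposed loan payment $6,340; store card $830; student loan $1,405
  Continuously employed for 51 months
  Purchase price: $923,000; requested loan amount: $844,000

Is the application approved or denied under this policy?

Liquid reserves cover 98,270/6,340 = 15.5 months — ≥ 6 required
Total monthly debts = (3,310 + 6,340 + 830 + 1,405) = 11,885. Debt-to-income = 11,885/24,500 = 48.5% — meets 50% limit
Employment 51 ≥ 6 months
LTV: 844,000 ÷ 923,000 = 91.4%, within 95% cap
All criteria satisfied.

Approved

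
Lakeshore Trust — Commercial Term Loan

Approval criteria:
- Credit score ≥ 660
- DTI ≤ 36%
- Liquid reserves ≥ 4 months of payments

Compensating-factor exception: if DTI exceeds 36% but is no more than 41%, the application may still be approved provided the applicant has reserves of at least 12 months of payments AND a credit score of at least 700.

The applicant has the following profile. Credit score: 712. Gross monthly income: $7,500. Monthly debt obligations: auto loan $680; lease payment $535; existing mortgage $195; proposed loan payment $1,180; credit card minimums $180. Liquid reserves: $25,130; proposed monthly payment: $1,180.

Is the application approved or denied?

Approved

Credit score 712 ≥ 660 (meets base)
Total debts = (680 + 535 + 195 + 1,180 + 180) = 2,770. DTI = 2,770/7,500 = 36.9% > 36% — standard DTI limit exceeded.
Reserves = 25,130/1,180 = 21.3 months ≥ 4
36.9% falls in the override range (36%–41%), so the compensating-factor test applies.
Override check — reserves: 21.3 mo (ok); score: 712 (ok).
Both override conditions satisfied; DTI exception granted.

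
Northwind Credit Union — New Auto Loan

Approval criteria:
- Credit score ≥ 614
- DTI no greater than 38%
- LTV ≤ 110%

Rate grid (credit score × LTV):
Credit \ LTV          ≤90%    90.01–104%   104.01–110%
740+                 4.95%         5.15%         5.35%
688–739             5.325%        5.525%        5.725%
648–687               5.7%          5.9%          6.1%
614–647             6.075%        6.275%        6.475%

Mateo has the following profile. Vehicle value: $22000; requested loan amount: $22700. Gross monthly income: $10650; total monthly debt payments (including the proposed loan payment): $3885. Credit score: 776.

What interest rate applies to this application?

5.15%

Credit score 776 ≥ 614; Debt-to-income = 3,885/10,650 = 36.5% — meets 38% limit
LTV: 22,700 ÷ 22,000 = 103.2%, within 110% cap
Score 776 is in the 740+ band; LTV 103.2% is in the 90.01–104% band → 5.15%.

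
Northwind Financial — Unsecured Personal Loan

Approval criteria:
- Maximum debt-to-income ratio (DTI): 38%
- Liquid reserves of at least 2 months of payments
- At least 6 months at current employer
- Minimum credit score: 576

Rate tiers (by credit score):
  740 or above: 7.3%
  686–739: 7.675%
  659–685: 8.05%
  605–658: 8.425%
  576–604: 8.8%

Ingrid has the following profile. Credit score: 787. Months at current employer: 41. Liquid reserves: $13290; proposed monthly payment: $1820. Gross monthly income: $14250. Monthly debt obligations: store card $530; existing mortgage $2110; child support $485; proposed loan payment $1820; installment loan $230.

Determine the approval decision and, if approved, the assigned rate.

Credit score 787 ≥ 576 (meets minimum)
Employment 41 ≥ 6 months
Reserves: 13,290 ÷ 1,820 = 7.3 months (meets 2-month minimum)
Total monthly debts = (530 + 2,110 + 485 + 1,820 + 230) = 5,175. Debt-to-income = 5,175/14,250 = 36.3% — meets 38% limit
All requirements met. Score 787 falls in the 740 or above tier → 7.3%.

Approved at 7.3%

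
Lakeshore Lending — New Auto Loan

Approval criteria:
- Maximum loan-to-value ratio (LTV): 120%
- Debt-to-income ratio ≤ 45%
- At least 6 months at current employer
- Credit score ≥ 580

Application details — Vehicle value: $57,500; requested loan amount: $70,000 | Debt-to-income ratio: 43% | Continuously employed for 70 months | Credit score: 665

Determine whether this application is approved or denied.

Loan-to-value = 70,000/57,500 = 121.7% — fail (120% max)
DTI 43% is within the 45% limit
Employment 70 ≥ 6 months
Credit score 665 ≥ 580 (meets)
Fails on LTV.

Denied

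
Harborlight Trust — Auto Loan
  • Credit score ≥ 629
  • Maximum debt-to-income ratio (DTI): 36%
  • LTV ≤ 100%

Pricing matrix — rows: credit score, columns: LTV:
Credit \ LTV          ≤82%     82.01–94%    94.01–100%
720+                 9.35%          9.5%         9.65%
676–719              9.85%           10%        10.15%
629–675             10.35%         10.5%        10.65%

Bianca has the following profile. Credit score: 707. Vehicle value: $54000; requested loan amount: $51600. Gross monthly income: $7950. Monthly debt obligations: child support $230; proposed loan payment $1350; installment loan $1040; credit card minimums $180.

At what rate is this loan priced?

10.15%

Credit score 707 ≥ 629; Total monthly debts = (230 + 1,350 + 1,040 + 180) = 2,800. DTI = 2,800/7,950 = 35.2% ≤ 36%
Loan-to-value = 51,600/54,000 = 95.6% — pass (100% max)
Row: 707 falls in 676–719. Column: 95.6% falls in 94.01–100%. Rate = 10.15%.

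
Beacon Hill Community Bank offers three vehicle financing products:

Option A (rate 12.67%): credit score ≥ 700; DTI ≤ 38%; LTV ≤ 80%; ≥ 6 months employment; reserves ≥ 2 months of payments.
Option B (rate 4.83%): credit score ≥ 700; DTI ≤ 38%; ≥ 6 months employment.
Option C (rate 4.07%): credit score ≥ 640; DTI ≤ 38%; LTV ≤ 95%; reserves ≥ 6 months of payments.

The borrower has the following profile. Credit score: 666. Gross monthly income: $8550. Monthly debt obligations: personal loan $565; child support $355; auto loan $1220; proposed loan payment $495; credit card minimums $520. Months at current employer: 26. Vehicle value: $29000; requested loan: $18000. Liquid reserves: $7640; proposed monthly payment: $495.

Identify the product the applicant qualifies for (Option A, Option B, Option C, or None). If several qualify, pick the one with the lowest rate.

Total debts = (565 + 355 + 1,220 + 495 + 520) = 3,155; DTI = 3,155/8,550 = 36.9%.
LTV = 18,000/29,000 = 62.1%.
Reserves = 7,640/495 = 15.4 months.
Option A: score 666 < 700; DTI 36.9% ≤ 38%; LTV 62.1% ≤ 80%; employment 26 ≥ 6 mo; reserves 15.4 ≥ 2 mo → does not qualify.
Option B: score 666 < 700; DTI 36.9% ≤ 38%; employment 26 ≥ 6 mo → does not qualify.
Option C: score 666 ≥ 640; DTI 36.9% ≤ 38%; LTV 62.1% ≤ 95%; reserves 15.4 ≥ 6 mo → qualifies.

Option C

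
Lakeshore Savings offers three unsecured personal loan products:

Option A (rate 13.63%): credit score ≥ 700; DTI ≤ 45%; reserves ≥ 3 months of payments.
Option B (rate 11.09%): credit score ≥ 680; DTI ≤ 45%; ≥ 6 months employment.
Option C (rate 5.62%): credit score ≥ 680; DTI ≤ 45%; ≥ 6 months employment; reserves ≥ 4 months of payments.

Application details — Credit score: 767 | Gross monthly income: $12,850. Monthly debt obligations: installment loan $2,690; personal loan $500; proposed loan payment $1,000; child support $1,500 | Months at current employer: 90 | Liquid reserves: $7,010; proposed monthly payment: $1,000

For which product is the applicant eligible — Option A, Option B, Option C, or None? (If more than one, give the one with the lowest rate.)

Option C

Total debts = (2,690 + 500 + 1,000 + 1,500) = 5,690; DTI = 5,690/12,850 = 44.3%.
Reserves = 7,010/1,000 = 7.0 months.
Option A: score 767 ≥ 700; DTI 44.3% ≤ 45%; reserves 7.0 ≥ 3 mo → qualifies.
Option B: score 767 ≥ 680; DTI 44.3% ≤ 45%; employment 90 ≥ 6 mo → qualifies.
Option C: score 767 ≥ 680; DTI 44.3% ≤ 45%; employment 90 ≥ 6 mo; reserves 7.0 ≥ 4 mo → qualifies.
Qualifying: Option A, Option B, Option C. Lowest rate is 5.62% → Option C.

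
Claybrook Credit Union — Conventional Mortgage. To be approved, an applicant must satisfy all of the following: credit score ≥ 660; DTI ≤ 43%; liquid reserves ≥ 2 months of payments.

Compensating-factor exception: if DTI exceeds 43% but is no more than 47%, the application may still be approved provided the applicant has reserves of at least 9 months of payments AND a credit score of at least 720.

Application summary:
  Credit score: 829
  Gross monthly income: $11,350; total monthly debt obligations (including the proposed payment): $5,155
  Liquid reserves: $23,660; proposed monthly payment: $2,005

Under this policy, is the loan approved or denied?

Approved

Credit score 829 ≥ 660 (meets base)
DTI: 5,155 ÷ 11,350 = 45.4%, over the 43% base limit.
Reserves = 23,660/2,005 = 11.8 months ≥ 2
45.4% falls in the override range (43%–47%), so the compensating-factor test applies.
Override check — reserves: 11.8 mo (ok); score: 829 (ok).
Both override conditions satisfied; DTI exception granted.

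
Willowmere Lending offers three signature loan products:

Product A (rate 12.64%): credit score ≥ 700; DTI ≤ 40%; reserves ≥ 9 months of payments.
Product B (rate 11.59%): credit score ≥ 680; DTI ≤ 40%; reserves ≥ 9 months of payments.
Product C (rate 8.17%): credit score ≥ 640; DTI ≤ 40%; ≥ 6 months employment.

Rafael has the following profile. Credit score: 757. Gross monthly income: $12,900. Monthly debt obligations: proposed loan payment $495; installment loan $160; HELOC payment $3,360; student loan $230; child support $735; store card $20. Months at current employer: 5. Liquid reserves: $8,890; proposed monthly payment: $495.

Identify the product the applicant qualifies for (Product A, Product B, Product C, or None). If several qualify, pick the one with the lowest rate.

Product B

Total debts = (495 + 160 + 3,360 + 230 + 735 + 20) = 5,000; DTI = 5,000/12,900 = 38.8%.
Reserves = 8,890/495 = 18.0 months.
Product A: score 757 ≥ 700; DTI 38.8% ≤ 40%; reserves 18.0 ≥ 9 mo → qualifies.
Product B: score 757 ≥ 680; DTI 38.8% ≤ 40%; reserves 18.0 ≥ 9 mo → qualifies.
Product C: score 757 ≥ 640; DTI 38.8% ≤ 40%; employment 5 < 6 mo → does not qualify.
Qualifying: Product A, Product B. Lowest rate is 11.59% → Product B.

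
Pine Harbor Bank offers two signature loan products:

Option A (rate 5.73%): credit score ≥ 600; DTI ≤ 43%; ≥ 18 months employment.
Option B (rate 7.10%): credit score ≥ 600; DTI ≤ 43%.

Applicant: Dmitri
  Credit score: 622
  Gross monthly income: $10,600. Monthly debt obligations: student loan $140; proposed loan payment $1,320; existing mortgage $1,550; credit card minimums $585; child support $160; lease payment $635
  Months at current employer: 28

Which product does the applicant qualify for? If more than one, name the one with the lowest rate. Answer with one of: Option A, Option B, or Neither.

Total debts = (140 + 1,320 + 1,550 + 585 + 160 + 635) = 4,390; DTI = 4,390/10,600 = 41.4%.
Option A: score 622 ≥ 600; DTI 41.4% ≤ 43%; employment 28 ≥ 18 mo → qualifies.
Option B: score 622 ≥ 600; DTI 41.4% ≤ 43% → qualifies.
Qualifying: Option A, Option B. Lowest rate is 5.73% → Option A.

Option A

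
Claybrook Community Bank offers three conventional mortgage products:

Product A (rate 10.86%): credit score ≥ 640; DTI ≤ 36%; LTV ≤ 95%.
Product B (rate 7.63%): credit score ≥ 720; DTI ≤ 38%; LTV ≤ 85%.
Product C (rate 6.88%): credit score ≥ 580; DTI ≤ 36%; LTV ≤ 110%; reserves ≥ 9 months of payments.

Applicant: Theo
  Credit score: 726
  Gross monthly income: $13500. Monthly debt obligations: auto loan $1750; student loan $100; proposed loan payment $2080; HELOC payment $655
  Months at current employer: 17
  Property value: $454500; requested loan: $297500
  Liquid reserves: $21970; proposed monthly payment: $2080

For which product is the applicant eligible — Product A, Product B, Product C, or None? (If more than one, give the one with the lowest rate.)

Total debts = (1,750 + 100 + 2,080 + 655) = 4,585; DTI = 4,585/13,500 = 34%.
LTV = 297,500/454,500 = 65.5%.
Reserves = 21,970/2,080 = 10.6 months.
Product A: score 726 ≥ 640; DTI 34% ≤ 36%; LTV 65.5% ≤ 95% → qualifies.
Product B: score 726 ≥ 720; DTI 34% ≤ 38%; LTV 65.5% ≤ 85% → qualifies.
Product C: score 726 ≥ 580; DTI 34% ≤ 36%; LTV 65.5% ≤ 110%; reserves 10.6 ≥ 9 mo → qualifies.
Qualifying: Product A, Product B, Product C. Lowest rate is 6.88% → Product C.

Product C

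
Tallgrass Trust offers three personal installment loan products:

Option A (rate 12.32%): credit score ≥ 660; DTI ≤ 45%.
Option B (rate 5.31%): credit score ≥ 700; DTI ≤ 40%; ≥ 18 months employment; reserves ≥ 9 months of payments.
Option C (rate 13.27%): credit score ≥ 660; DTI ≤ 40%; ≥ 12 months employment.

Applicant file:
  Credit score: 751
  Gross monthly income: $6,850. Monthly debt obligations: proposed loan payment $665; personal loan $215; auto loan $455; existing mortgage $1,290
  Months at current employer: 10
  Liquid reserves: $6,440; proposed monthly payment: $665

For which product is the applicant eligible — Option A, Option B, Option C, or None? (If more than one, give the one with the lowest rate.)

Total debts = (665 + 215 + 455 + 1,290) = 2,625; DTI = 2,625/6,850 = 38.3%.
Reserves = 6,440/665 = 9.7 months.
Option A: score 751 ≥ 660; DTI 38.3% ≤ 45% → qualifies.
Option B: score 751 ≥ 700; DTI 38.3% ≤ 40%; employment 10 < 18 mo; reserves 9.7 ≥ 9 mo → does not qualify.
Option C: score 751 ≥ 660; DTI 38.3% ≤ 40%; employment 10 < 12 mo → does not qualify.

Option A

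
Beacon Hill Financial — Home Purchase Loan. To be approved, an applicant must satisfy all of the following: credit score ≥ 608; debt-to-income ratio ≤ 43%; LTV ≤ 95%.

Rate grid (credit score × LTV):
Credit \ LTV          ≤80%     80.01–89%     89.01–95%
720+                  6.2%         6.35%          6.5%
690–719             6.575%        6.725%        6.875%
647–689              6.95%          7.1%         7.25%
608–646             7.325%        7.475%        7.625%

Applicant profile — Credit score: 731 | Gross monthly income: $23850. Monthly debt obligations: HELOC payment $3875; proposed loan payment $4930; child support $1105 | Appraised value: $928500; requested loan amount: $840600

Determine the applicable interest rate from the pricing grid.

Credit score 731 ≥ 608; Total monthly debts = (3,875 + 4,930 + 1,105) = 9,910. Debt-to-income = 9,910/23,850 = 41.6% — meets 43% limit
LTV: 840,600 ÷ 928,500 = 90.5%, within 95% cap
Credit 731 → row 720+; LTV 90.5% → column 89.01–95%. Grid cell → 6.5%.

6.5%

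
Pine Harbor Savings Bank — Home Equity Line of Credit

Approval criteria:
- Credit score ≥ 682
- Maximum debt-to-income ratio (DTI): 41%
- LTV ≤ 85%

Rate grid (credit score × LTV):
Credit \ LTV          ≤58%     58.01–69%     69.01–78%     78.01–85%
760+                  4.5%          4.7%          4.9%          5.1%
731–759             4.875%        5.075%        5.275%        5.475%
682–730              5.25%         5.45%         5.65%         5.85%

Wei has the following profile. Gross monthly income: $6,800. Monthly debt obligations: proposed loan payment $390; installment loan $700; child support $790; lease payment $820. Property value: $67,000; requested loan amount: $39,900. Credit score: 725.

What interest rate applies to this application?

5.45%

Credit score 725 ≥ 682; Total monthly debts = (390 + 700 + 790 + 820) = 2,700. Debt-to-income = 2,700/6,800 = 39.7% — meets 41% limit
LTV: 39,900 ÷ 67,000 = 59.6%, within 85% cap
Credit 725 → row 682–730; LTV 59.6% → column 58.01–69%. Grid cell → 5.45%.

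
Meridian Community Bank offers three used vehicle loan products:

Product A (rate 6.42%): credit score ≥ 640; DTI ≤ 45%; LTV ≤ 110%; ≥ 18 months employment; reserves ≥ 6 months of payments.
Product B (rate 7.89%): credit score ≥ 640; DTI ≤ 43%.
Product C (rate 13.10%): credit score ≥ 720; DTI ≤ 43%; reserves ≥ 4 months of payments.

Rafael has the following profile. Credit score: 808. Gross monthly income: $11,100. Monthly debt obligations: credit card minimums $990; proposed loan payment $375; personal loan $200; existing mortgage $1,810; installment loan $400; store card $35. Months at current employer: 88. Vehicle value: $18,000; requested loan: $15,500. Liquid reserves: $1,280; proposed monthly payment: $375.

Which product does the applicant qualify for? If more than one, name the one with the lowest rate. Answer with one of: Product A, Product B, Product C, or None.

Total debts = (990 + 375 + 200 + 1,810 + 400 + 35) = 3,810; DTI = 3,810/11,100 = 34.3%.
LTV = 15,500/18,000 = 86.1%.
Reserves = 1,280/375 = 3.4 months.
Product A: score 808 ≥ 640; DTI 34.3% ≤ 45%; LTV 86.1% ≤ 110%; employment 88 ≥ 18 mo; reserves 3.4 < 6 mo → does not qualify.
Product B: score 808 ≥ 640; DTI 34.3% ≤ 43% → qualifies.
Product C: score 808 ≥ 720; DTI 34.3% ≤ 43%; reserves 3.4 < 4 mo → does not qualify.

Product B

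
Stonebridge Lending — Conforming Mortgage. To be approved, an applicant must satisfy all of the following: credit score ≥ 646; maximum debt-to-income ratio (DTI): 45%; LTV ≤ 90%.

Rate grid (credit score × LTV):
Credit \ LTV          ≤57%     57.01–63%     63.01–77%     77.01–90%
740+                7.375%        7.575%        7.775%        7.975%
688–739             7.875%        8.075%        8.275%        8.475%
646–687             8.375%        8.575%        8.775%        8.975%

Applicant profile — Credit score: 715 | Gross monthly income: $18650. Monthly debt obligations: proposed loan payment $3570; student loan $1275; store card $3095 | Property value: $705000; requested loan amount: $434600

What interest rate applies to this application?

8.075%

Credit score 715 ≥ 646; Total monthly debts = (3,570 + 1,275 + 3,095) = 7,940. DTI = 7,940/18,650 = 42.6% ≤ 45%
LTV = 434,600/705,000 = 61.6% ≤ 90%
Score 715 is in the 688–739 band; LTV 61.6% is in the 57.01–63% band → 8.075%.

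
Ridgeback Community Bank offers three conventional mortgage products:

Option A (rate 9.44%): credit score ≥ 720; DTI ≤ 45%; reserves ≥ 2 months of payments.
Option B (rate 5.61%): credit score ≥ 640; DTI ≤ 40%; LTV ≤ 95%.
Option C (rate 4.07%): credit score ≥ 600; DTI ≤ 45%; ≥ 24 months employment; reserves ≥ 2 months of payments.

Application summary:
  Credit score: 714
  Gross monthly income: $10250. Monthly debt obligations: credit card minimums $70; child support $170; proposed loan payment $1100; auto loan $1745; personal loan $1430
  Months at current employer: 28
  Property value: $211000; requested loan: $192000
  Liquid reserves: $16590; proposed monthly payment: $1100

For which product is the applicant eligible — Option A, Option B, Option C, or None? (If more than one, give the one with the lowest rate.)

Total debts = (70 + 170 + 1,100 + 1,745 + 1,430) = 4,515; DTI = 4,515/10,250 = 44%.
LTV = 192,000/211,000 = 91%.
Reserves = 16,590/1,100 = 15.1 months.
Option A: score 714 < 720; DTI 44% ≤ 45%; reserves 15.1 ≥ 2 mo → does not qualify.
Option B: score 714 ≥ 640; DTI 44% > 40%; LTV 91% ≤ 95% → does not qualify.
Option C: score 714 ≥ 600; DTI 44% ≤ 45%; employment 28 ≥ 24 mo; reserves 15.1 ≥ 2 mo → qualifies.

Option C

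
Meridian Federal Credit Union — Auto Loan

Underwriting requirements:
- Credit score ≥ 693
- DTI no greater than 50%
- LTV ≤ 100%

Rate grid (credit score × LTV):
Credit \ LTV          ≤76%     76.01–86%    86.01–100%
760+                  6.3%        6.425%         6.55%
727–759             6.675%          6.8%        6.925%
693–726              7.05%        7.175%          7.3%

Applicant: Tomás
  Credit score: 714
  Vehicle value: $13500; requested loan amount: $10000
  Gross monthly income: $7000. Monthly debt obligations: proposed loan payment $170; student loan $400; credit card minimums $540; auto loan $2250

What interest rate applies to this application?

7.05%

Credit score 714 ≥ 693; Total monthly debts = (170 + 400 + 540 + 2,250) = 3,360. Debt-to-income = 3,360/7,000 = 48% — meets 50% limit
LTV = 10,000/13,500 = 74.1% ≤ 100%
Score 714 is in the 693–726 band; LTV 74.1% is in the ≤76% band → 7.05%.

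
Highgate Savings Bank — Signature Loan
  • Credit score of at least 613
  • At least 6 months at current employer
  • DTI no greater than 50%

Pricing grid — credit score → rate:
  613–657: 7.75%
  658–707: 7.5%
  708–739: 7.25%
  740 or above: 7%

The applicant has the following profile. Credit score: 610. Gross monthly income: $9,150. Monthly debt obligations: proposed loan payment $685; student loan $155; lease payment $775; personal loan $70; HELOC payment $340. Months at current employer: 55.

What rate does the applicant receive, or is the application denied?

Denied

Credit score 610 < 613 (below minimum)
Total monthly debts = (685 + 155 + 775 + 70 + 340) = 2,025. DTI: 2,025 ÷ 9,150 = 22.1%, within the 50% cap
Employment 55 ≥ 6 months
Not all requirements met → denied.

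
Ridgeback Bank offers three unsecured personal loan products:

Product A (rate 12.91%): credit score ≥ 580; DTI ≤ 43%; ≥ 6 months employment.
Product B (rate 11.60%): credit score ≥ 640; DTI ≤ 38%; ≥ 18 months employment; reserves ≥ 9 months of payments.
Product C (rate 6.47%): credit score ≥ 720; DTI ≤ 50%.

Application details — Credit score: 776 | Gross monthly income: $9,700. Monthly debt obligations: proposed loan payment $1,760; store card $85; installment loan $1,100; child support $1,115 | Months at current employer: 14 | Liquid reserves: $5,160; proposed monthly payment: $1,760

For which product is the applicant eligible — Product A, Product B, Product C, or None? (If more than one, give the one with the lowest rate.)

Total debts = (1,760 + 85 + 1,100 + 1,115) = 4,060; DTI = 4,060/9,700 = 41.9%.
Reserves = 5,160/1,760 = 2.9 months.
Product A: score 776 ≥ 580; DTI 41.9% ≤ 43%; employment 14 ≥ 6 mo → qualifies.
Product B: score 776 ≥ 640; DTI 41.9% > 38%; employment 14 < 18 mo; reserves 2.9 < 9 mo → does not qualify.
Product C: score 776 ≥ 720; DTI 41.9% ≤ 50% → qualifies.
Qualifying: Product A, Product C. Lowest rate is 6.47% → Product C.

Product C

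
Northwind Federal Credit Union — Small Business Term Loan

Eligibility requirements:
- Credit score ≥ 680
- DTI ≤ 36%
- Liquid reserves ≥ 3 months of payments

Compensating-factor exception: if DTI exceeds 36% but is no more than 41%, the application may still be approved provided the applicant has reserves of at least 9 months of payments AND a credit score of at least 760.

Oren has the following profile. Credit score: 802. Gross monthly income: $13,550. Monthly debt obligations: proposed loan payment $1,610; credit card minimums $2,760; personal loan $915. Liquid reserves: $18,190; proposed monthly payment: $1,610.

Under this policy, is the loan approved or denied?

Credit score 802 ≥ 680 (meets base)
Total debts = (1,610 + 2,760 + 915) = 5,285. DTI = 5,285/13,550 = 39% > 36% — standard DTI limit exceeded.
Reserves = 18,190/1,610 = 11.3 months ≥ 3
39% falls in the override range (36%–41%), so the compensating-factor test applies.
Override check — reserves: 11.3 mo (ok); score: 802 (ok).
Both compensating conditions met → exception applies.

Approved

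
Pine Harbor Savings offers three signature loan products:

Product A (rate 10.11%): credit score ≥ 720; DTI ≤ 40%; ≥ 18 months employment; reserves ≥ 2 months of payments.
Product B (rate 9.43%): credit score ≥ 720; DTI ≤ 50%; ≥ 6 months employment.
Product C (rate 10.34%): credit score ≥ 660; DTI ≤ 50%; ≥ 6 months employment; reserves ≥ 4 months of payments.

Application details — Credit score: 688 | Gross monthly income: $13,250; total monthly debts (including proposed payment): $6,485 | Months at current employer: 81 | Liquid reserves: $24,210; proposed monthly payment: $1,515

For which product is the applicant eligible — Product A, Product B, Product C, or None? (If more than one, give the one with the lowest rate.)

Product C

DTI = 6,485/13,250 = 48.9%.
Reserves = 24,210/1,515 = 16.0 months.
Product A: score 688 < 720; DTI 48.9% > 40%; employment 81 ≥ 18 mo; reserves 16.0 ≥ 2 mo → does not qualify.
Product B: score 688 < 720; DTI 48.9% ≤ 50%; employment 81 ≥ 6 mo → does not qualify.
Product C: score 688 ≥ 660; DTI 48.9% ≤ 50%; employment 81 ≥ 6 mo; reserves 16.0 ≥ 4 mo → qualifies.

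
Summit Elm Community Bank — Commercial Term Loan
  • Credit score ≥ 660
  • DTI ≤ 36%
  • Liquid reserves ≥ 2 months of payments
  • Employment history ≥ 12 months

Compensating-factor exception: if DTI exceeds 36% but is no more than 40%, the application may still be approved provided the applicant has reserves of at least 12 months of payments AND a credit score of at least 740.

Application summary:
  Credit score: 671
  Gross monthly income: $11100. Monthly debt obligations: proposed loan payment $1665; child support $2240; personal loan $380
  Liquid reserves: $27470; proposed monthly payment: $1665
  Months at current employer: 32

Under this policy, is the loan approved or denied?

Denied

Credit score 671 ≥ 660 (meets base)
Total debts = (1,665 + 2,240 + 380) = 4,285. DTI = 4,285/11,100 = 38.6% > 36% — standard DTI limit exceeded.
Reserves: 27,470 ÷ 1,665 = 16.5 months (meets 2-month minimum)
Employment 32 ≥ 12 months
DTI 38.6% is within the 36%–40% exception band; checking compensating factors.
Reserves 16.5 ≥ 12 months; credit score 671 < 740.
Override conditions not both satisfied; exception does not apply.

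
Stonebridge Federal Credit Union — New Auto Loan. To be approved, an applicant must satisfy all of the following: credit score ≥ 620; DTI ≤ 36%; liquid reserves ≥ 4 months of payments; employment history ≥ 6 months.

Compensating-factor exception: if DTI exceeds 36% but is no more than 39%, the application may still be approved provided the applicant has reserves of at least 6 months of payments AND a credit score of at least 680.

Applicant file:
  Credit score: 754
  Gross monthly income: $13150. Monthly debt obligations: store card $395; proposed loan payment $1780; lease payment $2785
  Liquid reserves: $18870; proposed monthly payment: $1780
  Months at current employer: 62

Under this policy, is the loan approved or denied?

Credit score 754 ≥ 620 (meets base)
Total debts = (395 + 1,780 + 2,785) = 4,960. DTI = 4,960/13,150 = 37.7% > 36% — standard DTI limit exceeded.
Liquid reserves cover 18,870/1,780 = 10.6 months — ≥ 4 required
Employment 62 ≥ 6 months
DTI 37.7% is within the 36%–39% exception band; checking compensating factors.
Override check — reserves: 10.6 mo (ok); score: 754 (ok).
Both override conditions satisfied; DTI exception granted.

Approved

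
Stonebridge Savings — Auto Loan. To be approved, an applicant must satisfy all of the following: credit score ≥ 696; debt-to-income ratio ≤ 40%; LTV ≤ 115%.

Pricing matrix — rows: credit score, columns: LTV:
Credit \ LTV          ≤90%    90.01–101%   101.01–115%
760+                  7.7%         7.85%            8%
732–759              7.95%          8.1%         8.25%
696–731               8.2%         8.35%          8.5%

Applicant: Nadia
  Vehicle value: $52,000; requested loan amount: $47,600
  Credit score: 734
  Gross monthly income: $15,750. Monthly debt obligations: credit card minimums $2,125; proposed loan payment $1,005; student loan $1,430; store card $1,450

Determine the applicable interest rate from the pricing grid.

Credit score 734 ≥ 696; Total monthly debts = (2,125 + 1,005 + 1,430 + 1,450) = 6,010. DTI = 6,010/15,750 = 38.2% ≤ 40%
LTV: 47,600 ÷ 52,000 = 91.5%, within 115% cap
Credit 734 → row 732–759; LTV 91.5% → column 90.01–101%. Grid cell → 8.1%.

8.1%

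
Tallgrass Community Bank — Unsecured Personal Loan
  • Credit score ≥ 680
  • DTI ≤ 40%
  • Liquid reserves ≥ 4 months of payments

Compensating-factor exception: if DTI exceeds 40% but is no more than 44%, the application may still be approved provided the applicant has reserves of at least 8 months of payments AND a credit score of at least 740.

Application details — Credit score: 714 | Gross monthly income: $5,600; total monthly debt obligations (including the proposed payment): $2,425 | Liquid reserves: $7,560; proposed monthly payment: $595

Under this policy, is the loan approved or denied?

Credit score 714 ≥ 680 (meets base)
DTI = 2,425/5,600 = 43.3% > 40% — standard DTI limit exceeded.
Reserves: 7,560 ÷ 595 = 12.7 months (meets 4-month minimum)
43.3% falls in the override range (40%–44%), so the compensating-factor test applies.
Override check — reserves: 12.7 mo (ok); score: 714 (below 740).
Override conditions not both satisfied; exception does not apply.

Denied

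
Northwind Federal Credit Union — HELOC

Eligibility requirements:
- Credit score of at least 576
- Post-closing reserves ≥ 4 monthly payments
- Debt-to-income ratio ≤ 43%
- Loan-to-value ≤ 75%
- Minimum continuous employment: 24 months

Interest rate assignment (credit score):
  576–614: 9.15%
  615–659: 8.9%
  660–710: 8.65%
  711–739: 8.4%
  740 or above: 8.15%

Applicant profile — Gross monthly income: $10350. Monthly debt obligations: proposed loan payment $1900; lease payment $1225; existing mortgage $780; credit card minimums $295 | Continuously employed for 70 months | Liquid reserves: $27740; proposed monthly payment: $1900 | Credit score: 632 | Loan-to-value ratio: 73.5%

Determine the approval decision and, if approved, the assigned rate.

Credit score 632 ≥ 576 (meets minimum)
Reserves: 27,740 ÷ 1,900 = 14.6 months (meets 4-month minimum)
LTV 73.5% ≤ 75%
Employment 70 ≥ 24 months
Total monthly debts = (1,900 + 1,225 + 780 + 295) = 4,200. DTI: 4,200 ÷ 10,350 = 40.6%, within the 43% cap
All requirements met. Score 632 falls in the 615–659 tier → 8.9%.

Approved at 8.9%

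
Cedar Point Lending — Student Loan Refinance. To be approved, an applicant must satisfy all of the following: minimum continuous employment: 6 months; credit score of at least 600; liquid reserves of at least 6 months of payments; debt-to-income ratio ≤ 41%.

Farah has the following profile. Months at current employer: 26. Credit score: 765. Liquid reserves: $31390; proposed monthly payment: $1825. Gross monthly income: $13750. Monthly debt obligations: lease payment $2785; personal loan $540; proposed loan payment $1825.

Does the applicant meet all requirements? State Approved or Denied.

Approved

Employment 26 ≥ 6 months
Credit score 765 ≥ 600 (meets)
Reserves = 31,390/1,825 = 17.2 months ≥ 6
Total monthly debts = (2,785 + 540 + 1,825) = 5,150. Debt-to-income = 5,150/13,750 = 37.5% — meets 41% limit
All criteria satisfied.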